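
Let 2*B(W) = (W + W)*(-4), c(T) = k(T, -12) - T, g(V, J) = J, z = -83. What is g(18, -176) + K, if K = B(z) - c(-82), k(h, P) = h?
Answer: 156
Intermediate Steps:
c(T) = 0 (c(T) = T - T = 0)
B(W) = -4*W (B(W) = ((W + W)*(-4))/2 = ((2*W)*(-4))/2 = (-8*W)/2 = -4*W)
K = 332 (K = -4*(-83) - 1*0 = 332 + 0 = 332)
g(18, -176) + K = -176 + 332 = 156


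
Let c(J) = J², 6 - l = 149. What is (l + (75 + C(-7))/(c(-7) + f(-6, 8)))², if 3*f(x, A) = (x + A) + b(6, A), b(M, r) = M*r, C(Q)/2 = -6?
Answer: 782992324/38809 ≈ 20176.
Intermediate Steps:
l = -143 (l = 6 - 1*149 = 6 - 149 = -143)
C(Q) = -12 (C(Q) = 2*(-6) = -12)
f(x, A) = x/3 + 7*A/3 (f(x, A) = ((x + A) + 6*A)/3 = ((A + x) + 6*A)/3 = (x + 7*A)/3 = x/3 + 7*A/3)
(l + (75 + C(-7))/(c(-7) + f(-6, 8)))² = (-143 + (75 - 12)/((-7)² + ((⅓)*(-6) + (7/3)*8)))² = (-143 + 63/(49 + (-2 + 56/3)))² = (-143 + 63/(49 + 50/3))² = (-143 + 63/(197/3))² = (-143 + 63*(3/197))² = (-143 + 189/197)² = (-27982/197)² = 782992324/38809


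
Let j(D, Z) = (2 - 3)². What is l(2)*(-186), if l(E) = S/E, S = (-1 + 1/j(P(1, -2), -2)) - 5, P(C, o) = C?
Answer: 465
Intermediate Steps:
j(D, Z) = 1 (j(D, Z) = (-1)² = 1)
S = -5 (S = (-1 + 1/1) - 5 = (-1 + 1*1) - 5 = (-1 + 1) - 5 = 0 - 5 = -5)
l(E) = -5/E
l(2)*(-186) = -5/2*(-186) = 465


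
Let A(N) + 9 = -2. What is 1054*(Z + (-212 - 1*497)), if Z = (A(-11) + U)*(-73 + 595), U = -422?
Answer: -238978690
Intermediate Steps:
A(N) = -11 (A(N) = -9 - 2 = -11)
Z = -226026 (Z = (-11 - 422)*(-73 + 595) = -433*522 = -226026)
1054*(Z + (-212 - 1*497)) = 1054*(-226026 + (-212 - 1*497)) = 1054*(-226026 + (-212 - 497)) = 1054*(-226026 - 709) = 1054*(-226735) = -238978690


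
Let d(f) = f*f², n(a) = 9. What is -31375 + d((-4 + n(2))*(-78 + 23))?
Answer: -20828250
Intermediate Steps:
d(f) = f³
-31375 + d((-4 + n(2))*(-78 + 23)) = -31375 + ((-4 + 9)*(-78 + 23))³ = -31375 + (5*(-55))³ = -31375 + (-275)³ = -31375 - 20796875 = -20828250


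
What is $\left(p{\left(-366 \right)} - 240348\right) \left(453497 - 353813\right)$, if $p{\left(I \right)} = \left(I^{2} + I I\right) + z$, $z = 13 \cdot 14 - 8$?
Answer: $2765034792$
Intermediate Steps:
$z = 174$ ($z = 182 - 8 = 174$)
$p{\left(I \right)} = 174 + 2 I^{2}$ ($p{\left(I \right)} = \left(I^{2} + I I\right) + 174 = \left(I^{2} + I^{2}\right) + 174 = 2 I^{2} + 174 = 174 + 2 I^{2}$)
$\left(p{\left(-366 \right)} - 240348\right) \left(453497 - 353813\right) = \left(\left(174 + 2 \left(-366\right)^{2}\right) - 240348\right) \left(453497 - 353813\right) = \left(\left(174 + 2 \cdot 133956\right) - 240348\right) 99684 = \left(\left(174 + 267912\right) - 240348\right) 99684 = \left(268086 - 240348\right) 99684 = 27738 \cdot 99684 = 2765034792$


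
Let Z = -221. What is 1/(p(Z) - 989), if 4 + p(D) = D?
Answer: -1/1214 ≈ -0.00082372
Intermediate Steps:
p(D) = -4 + D
1/(p(Z) - 989) = 1/((-4 - 221) - 989) = 1/(-225 - 989) = 1/(-1214) = -1/1214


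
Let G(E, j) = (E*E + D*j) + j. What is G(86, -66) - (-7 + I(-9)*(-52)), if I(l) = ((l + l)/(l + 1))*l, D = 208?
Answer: -7444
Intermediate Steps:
I(l) = 2*l²/(1 + l) (I(l) = ((2*l)/(1 + l))*l = (2*l/(1 + l))*l = 2*l²/(1 + l))
G(E, j) = E² + 209*j (G(E, j) = (E*E + 208*j) + j = (E² + 208*j) + j = E² + 209*j)
G(86, -66) - (-7 + I(-9)*(-52)) = (86² + 209*(-66)) - (-7 + (2*(-9)²/(1 - 9))*(-52)) = (7396 - 13794) - (-7 + (2*81/(-8))*(-52)) = -6398 - (-7 + (2*81*(-⅛))*(-52)) = -6398 - (-7 - 81/4*(-52)) = -6398 - (-7 + 1053) = -6398 - 1*1046 = -6398 - 1046 = -7444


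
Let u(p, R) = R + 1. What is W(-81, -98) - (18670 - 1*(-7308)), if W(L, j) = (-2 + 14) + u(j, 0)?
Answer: -25965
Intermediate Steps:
u(p, R) = 1 + R
W(L, j) = 13 (W(L, j) = (-2 + 14) + (1 + 0) = 12 + 1 = 13)
W(-81, -98) - (18670 - 1*(-7308)) = 13 - (18670 - 1*(-7308)) = 13 - (18670 + 7308) = 13 - 1*25978 = 13 - 25978 = -25965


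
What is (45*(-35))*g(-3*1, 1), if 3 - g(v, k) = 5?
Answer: 3150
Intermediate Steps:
g(v, k) = -2 (g(v, k) = 3 - 1*5 = 3 - 5 = -2)
(45*(-35))*g(-3*1, 1) = (45*(-35))*(-2) = -1575*(-2) = 3150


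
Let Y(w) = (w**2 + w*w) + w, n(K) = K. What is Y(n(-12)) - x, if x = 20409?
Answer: -20133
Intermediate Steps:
Y(w) = w + 2*w**2 (Y(w) = (w**2 + w**2) + w = 2*w**2 + w = w + 2*w**2)
Y(n(-12)) - x = -12*(1 + 2*(-12)) - 1*20409 = -12*(1 - 24) - 20409 = -12*(-23) - 20409 = 276 - 20409 = -20133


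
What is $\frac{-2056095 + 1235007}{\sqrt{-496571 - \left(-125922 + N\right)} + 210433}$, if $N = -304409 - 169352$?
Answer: $- \frac{172784011104}{44281944377} + \frac{1642176 \sqrt{25778}}{44281944377} \approx -3.896$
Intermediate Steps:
$N = -473761$ ($N = -304409 - 169352 = -473761$)
$\frac{-2056095 + 1235007}{\sqrt{-496571 - \left(-125922 + N\right)} + 210433} = \frac{-2056095 + 1235007}{\sqrt{-496571 + \left(125922 - -473761\right)} + 210433} = - \frac{821088}{\sqrt{-496571 + \left(125922 + 473761\right)} + 210433} = - \frac{821088}{\sqrt{-496571 + 599683} + 210433} = - \frac{821088}{\sqrt{103112} + 210433} = - \frac{821088}{2 \sqrt{25778} + 210433} = - \frac{821088}{210433 + 2 \sqrt{25778}}$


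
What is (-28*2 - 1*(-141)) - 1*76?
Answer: 9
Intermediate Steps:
(-28*2 - 1*(-141)) - 1*76 = (-56 + 141) - 76 = 85 - 76 = 9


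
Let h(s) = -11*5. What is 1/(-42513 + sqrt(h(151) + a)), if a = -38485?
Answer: -42513/1807393709 - 2*I*sqrt(9635)/1807393709 ≈ -2.3522e-5 - 1.0862e-7*I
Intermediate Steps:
h(s) = -55
1/(-42513 + sqrt(h(151) + a)) = 1/(-42513 + sqrt(-55 - 38485)) = 1/(-42513 + sqrt(-38540)) = 1/(-42513 + 2*I*sqrt(9635))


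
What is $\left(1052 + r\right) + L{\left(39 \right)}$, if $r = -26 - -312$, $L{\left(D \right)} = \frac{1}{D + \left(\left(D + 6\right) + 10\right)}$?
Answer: $\frac{125773}{94} \approx 1338.0$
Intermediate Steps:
$L{\left(D \right)} = \frac{1}{16 + 2 D}$ ($L{\left(D \right)} = \frac{1}{D + \left(\left(6 + D\right) + 10\right)} = \frac{1}{D + \left(16 + D\right)} = \frac{1}{16 + 2 D}$)
$r = 286$ ($r = -26 + 312 = 286$)
$\left(1052 + r\right) + L{\left(39 \right)} = \left(1052 + 286\right) + \frac{1}{2 \left(8 + 39\right)} = 1338 + \frac{1}{2 \cdot 47} = 1338 + \frac{1}{2} \cdot \frac{1}{47} = 1338 + \frac{1}{94} = \frac{125773}{94}$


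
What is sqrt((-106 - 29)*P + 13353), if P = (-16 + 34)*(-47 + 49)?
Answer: sqrt(8493) ≈ 92.157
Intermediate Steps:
P = 36 (P = 18*2 = 36)
sqrt((-106 - 29)*P + 13353) = sqrt((-106 - 29)*36 + 13353) = sqrt(-135*36 + 13353) = sqrt(-4860 + 13353) = sqrt(8493)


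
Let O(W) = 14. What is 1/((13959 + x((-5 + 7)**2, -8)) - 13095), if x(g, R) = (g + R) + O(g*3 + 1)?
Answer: 1/874 ≈ 0.0011442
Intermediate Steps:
x(g, R) = 14 + R + g (x(g, R) = (g + R) + 14 = (R + g) + 14 = 14 + R + g)
1/((13959 + x((-5 + 7)**2, -8)) - 13095) = 1/((13959 + (14 - 8 + (-5 + 7)**2)) - 13095) = 1/((13959 + (14 - 8 + 2**2)) - 13095) = 1/((13959 + (14 - 8 + 4)) - 13095) = 1/((13959 + 10) - 13095) = 1/(13969 - 13095) = 1/874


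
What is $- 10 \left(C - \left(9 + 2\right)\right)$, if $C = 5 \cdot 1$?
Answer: $60$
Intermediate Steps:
$C = 5$
$- 10 \left(C - \left(9 + 2\right)\right) = - 10 \left(5 - \left(9 + 2\right)\right) = - 10 \left(5 - 11\right) = \left(-10\right) \left(-6\right) = 60$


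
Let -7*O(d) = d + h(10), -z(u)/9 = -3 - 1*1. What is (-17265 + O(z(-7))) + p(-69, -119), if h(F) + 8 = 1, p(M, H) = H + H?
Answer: -122550/7 ≈ -17507.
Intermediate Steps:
z(u) = 36 (z(u) = -9*(-3 - 1*1) = -9*(-3 - 1) = -9*(-4) = 36)
p(M, H) = 2*H
h(F) = -7 (h(F) = -8 + 1 = -7)
O(d) = 1 - d/7 (O(d) = -(d - 7)/7 = -(-7 + d)/7 = 1 - d/7)
(-17265 + O(z(-7))) + p(-69, -119) = (-17265 + (1 - ⅐*36)) + 2*(-119) = (-17265 + (1 - 36/7)) - 238 = (-17265 - 29/7) - 238 = -120884/7 - 238 = -122550/7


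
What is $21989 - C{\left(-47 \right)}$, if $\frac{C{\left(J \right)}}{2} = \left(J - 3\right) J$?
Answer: $17289$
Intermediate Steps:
$C{\left(J \right)} = 2 J \left(-3 + J\right)$ ($C{\left(J \right)} = 2 \left(J - 3\right) J = 2 \left(-3 + J\right) J = 2 J \left(-3 + J\right)$)
$21989 - C{\left(-47 \right)} = 21989 - 2 \left(-47\right) \left(-3 - 47\right) = 21989 - 2 \left(-47\right) \left(-50\right) = 21989 - 4700 = 17289$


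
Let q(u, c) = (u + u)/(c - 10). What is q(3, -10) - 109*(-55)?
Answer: 59947/10 ≈ 5994.7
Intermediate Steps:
q(u, c) = 2*u/(-10 + c) (q(u, c) = (2*u)/(-10 + c) = 2*u/(-10 + c))
q(3, -10) - 109*(-55) = 2*3/(-10 - 10) - 109*(-55) = 2*3/(-20) + 5995 = 2*3*(-1/20) + 5995 = -3/10 + 5995 = 59947/10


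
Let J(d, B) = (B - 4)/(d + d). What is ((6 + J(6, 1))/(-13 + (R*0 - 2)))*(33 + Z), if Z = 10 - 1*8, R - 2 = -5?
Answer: -161/12 ≈ -13.417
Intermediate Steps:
R = -3 (R = 2 - 5 = -3)
J(d, B) = (-4 + B)/(2*d) (J(d, B) = (-4 + B)/((2*d)) = (-4 + B)*(1/(2*d)) = (-4 + B)/(2*d))
Z = 2 (Z = 10 - 8 = 2)
((6 + J(6, 1))/(-13 + (R*0 - 2)))*(33 + Z) = ((6 + (1/2)*(-4 + 1)/6)/(-13 + (-3*0 - 2)))*(33 + 2) = ((6 + (1/2)*(1/6)*(-3))/(-13 + (0 - 2)))*35 = ((6 - 1/4)/(-13 - 2))*35 = ((23/4)/(-15))*35 = ((23/4)*(-1/15))*35 = -23/60*35 = -161/12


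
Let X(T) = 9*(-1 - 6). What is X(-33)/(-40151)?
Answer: 63/40151 ≈ 0.0015691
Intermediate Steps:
X(T) = -63 (X(T) = 9*(-7) = -63)
X(-33)/(-40151) = -63/(-40151) = -63*(-1/40151) = 63/40151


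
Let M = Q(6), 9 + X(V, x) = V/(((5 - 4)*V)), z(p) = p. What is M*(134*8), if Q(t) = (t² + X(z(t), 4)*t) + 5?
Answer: -7504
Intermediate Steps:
X(V, x) = -8 (X(V, x) = -9 + V/(((5 - 4)*V)) = -9 + V/((1*V)) = -9 + V/V = -9 + 1 = -8)
Q(t) = 5 + t² - 8*t (Q(t) = (t² - 8*t) + 5 = 5 + t² - 8*t)
M = -7 (M = 5 + 6² - 8*6 = 5 + 36 - 48 = -7)
M*(134*8) = -938*8 = -7*1072 = -7504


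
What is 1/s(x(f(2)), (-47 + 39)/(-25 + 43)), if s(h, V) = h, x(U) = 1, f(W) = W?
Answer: 1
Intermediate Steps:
1/s(x(f(2)), (-47 + 39)/(-25 + 43)) = 1/1 = 1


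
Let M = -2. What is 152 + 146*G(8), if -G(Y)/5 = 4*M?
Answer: 5992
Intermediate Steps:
G(Y) = 40 (G(Y) = -20*(-2) = -5*(-8) = 40)
152 + 146*G(8) = 152 + 146*40 = 152 + 5840 = 5992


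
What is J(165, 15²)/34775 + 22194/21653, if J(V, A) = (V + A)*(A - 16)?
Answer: 39026652/11584355 ≈ 3.3689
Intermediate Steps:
J(V, A) = (-16 + A)*(A + V) (J(V, A) = (A + V)*(-16 + A) = (-16 + A)*(A + V))
J(165, 15²)/34775 + 22194/21653 = ((15²)² - 16*15² - 16*165 + 15²*165)/34775 + 22194/21653 = (225² - 16*225 - 2640 + 225*165)*(1/34775) + 22194*(1/21653) = (50625 - 3600 - 2640 + 37125)*(1/34775) + 22194/21653 = 81510*(1/34775) + 22194/21653 = 1254/535 + 22194/21653 = 39026652/11584355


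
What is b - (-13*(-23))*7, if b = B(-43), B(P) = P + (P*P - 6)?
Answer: -293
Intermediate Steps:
B(P) = -6 + P + P² (B(P) = P + (P² - 6) = P + (-6 + P²) = -6 + P + P²)
b = 1800 (b = -6 - 43 + (-43)² = -6 - 43 + 1849 = 1800)
b - (-13*(-23))*7 = 1800 - (-13*(-23))*7 = 1800 - 299*7 = 1800 - 1*2093 = 1800 - 2093 = -293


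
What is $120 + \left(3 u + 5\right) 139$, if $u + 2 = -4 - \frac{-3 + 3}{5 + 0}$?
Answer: $-1687$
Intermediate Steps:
$u = -6$ ($u = -2 - \left(4 + \frac{-3 + 3}{5 + 0}\right) = -2 - \left(4 + \frac{0}{5}\right) = -2 - \left(4 + 0 \cdot \frac{1}{5}\right) = -2 - 4 = -6$)
$120 + \left(3 u + 5\right) 139 = 120 + \left(3 \left(-6\right) + 5\right) 139 = 120 + \left(-18 + 5\right) 139 = 120 - 1807 = -1687$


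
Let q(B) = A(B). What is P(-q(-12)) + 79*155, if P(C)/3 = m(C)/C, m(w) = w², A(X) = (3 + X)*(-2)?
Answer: 12191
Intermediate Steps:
A(X) = -6 - 2*X
q(B) = -6 - 2*B
P(C) = 3*C (P(C) = 3*(C²/C) = 3*C)
P(-q(-12)) + 79*155 = 3*(-(-6 - 2*(-12))) + 79*155 = 3*(-(-6 + 24)) + 12245 = 3*(-1*18) + 12245 = 3*(-18) + 12245 = -54 + 12245 = 12191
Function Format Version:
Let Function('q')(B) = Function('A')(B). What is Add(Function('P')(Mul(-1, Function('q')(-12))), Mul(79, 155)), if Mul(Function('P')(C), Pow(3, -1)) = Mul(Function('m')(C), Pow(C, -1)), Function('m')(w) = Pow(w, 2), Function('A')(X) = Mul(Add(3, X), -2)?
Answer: 12191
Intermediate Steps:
Function('A')(X) = Add(-6, Mul(-2, X))
Function('q')(B) = Add(-6, Mul(-2, B))
Function('P')(C) = Mul(3, C) (Function('P')(C) = Mul(3, Mul(Pow(C, 2), Pow(C, -1))) = Mul(3, C))
Add(Function('P')(Mul(-1, Function('q')(-12))), Mul(79, 155)) = Add(Mul(3, Mul(-1, Add(-6, Mul(-2, -12)))), Mul(79, 155)) = Add(Mul(3, Mul(-1, Add(-6, 24))), 12245) = Add(Mul(3, Mul(-1, 18)), 12245) = Add(Mul(3, -18), 12245) = Add(-54, 12245) = 12191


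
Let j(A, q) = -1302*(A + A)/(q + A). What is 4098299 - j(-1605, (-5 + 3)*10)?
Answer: 1332783059/325 ≈ 4.1009e+6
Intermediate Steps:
j(A, q) = -2604*A/(A + q) (j(A, q) = -1302*2*A/(A + q) = -2604*A/(A + q))
4098299 - j(-1605, (-5 + 3)*10) = 4098299 - (-2604)*(-1605)/(-1605 + (-5 + 3)*10) = 4098299 - (-2604)*(-1605)/(-1605 - 2*10) = 4098299 - (-2604)*(-1605)/(-1605 - 20) = 4098299 - (-2604)*(-1605)/(-1625) = 4098299 - (-2604)*(-1605)*(-1)/1625 = 4098299 - 1*(-835884/325) = 4098299 + 835884/325 = 1332783059/325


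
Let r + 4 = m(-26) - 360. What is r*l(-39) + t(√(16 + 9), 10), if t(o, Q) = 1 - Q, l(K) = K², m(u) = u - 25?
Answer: -631224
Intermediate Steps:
m(u) = -25 + u
r = -415 (r = -4 + ((-25 - 26) - 360) = -4 + (-51 - 360) = -4 - 411 = -415)
r*l(-39) + t(√(16 + 9), 10) = -415*(-39)² + (1 - 1*10) = -415*1521 + (1 - 10) = -631215 - 9 = -631224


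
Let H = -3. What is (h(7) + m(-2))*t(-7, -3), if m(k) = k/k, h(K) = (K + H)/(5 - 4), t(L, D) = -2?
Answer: -10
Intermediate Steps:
h(K) = -3 + K (h(K) = (K - 3)/(5 - 4) = (-3 + K)/1 = (-3 + K)*1 = -3 + K)
m(k) = 1
(h(7) + m(-2))*t(-7, -3) = ((-3 + 7) + 1)*(-2) = (4 + 1)*(-2) = 5*(-2) = -10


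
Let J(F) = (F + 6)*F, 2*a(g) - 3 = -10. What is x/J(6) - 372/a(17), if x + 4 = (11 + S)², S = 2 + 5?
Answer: 6976/63 ≈ 110.73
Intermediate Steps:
S = 7
a(g) = -7/2 (a(g) = 3/2 + (½)*(-10) = 3/2 - 5 = -7/2)
x = 320 (x = -4 + (11 + 7)² = -4 + 18² = -4 + 324 = 320)
J(F) = F*(6 + F) (J(F) = (6 + F)*F = F*(6 + F))
x/J(6) - 372/a(17) = 320/((6*(6 + 6))) - 372/(-7/2) = 320/((6*12)) - 372*(-2/7) = 320/72 + 744/7 = 320*(1/72) + 744/7 = 40/9 + 744/7 = 6976/63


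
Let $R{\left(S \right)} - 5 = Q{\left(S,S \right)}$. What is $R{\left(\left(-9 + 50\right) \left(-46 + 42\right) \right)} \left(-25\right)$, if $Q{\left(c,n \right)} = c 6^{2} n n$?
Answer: $3969849475$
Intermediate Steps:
$Q{\left(c,n \right)} = 36 c n^{2}$ ($Q{\left(c,n \right)} = c 36 n^{2} = 36 c n^{2}$)
$R{\left(S \right)} = 5 + 36 S^{3}$ ($R{\left(S \right)} = 5 + 36 S S^{2} = 5 + 36 S^{3}$)
$R{\left(\left(-9 + 50\right) \left(-46 + 42\right) \right)} \left(-25\right) = \left(5 + 36 \left(\left(-9 + 50\right) \left(-46 + 42\right)\right)^{3}\right) \left(-25\right) = \left(5 + 36 \left(41 \left(-4\right)\right)^{3}\right) \left(-25\right) = \left(5 + 36 \left(-164\right)^{3}\right) \left(-25\right) = \left(5 + 36 \left(-4410944\right)\right) \left(-25\right) = \left(5 - 158793984\right) \left(-25\right) = \left(-158793979\right) \left(-25\right) = 3969849475$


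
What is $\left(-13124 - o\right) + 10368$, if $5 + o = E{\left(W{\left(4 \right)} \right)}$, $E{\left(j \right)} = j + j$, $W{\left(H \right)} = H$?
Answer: $-2759$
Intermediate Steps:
$E{\left(j \right)} = 2 j$
$o = 3$ ($o = -5 + 2 \cdot 4 = -5 + 8 = 3$)
$\left(-13124 - o\right) + 10368 = \left(-13124 - 3\right) + 10368 = -13127 + 10368 = -2759$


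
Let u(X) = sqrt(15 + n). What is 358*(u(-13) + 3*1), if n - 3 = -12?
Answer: 1074 + 358*sqrt(6) ≈ 1950.9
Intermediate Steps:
n = -9 (n = 3 - 12 = -9)
u(X) = sqrt(6) (u(X) = sqrt(15 - 9) = sqrt(6))
358*(u(-13) + 3*1) = 358*(sqrt(6) + 3*1) = 358*(sqrt(6) + 3) = 358*(3 + sqrt(6)) = 1074 + 358*sqrt(6)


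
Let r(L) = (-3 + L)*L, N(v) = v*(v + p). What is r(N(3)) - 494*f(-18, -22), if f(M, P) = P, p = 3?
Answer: 11138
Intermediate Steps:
N(v) = v*(3 + v) (N(v) = v*(v + 3) = v*(3 + v))
r(L) = L*(-3 + L)
r(N(3)) - 494*f(-18, -22) = (3*(3 + 3))*(-3 + 3*(3 + 3)) - 494*(-22) = (3*6)*(-3 + 3*6) + 10868 = 18*(-3 + 18) + 10868 = 18*15 + 10868 = 270 + 10868 = 11138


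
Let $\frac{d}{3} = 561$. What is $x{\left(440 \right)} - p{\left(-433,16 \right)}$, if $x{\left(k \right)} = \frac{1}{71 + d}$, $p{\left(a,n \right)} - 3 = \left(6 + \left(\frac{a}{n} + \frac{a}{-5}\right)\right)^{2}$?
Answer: $- \frac{24124731173}{5612800} \approx -4298.2$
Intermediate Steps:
$d = 1683$ ($d = 3 \cdot 561 = 1683$)
$p{\left(a,n \right)} = 3 + \left(6 - \frac{a}{5} + \frac{a}{n}\right)^{2}$ ($p{\left(a,n \right)} = 3 + \left(6 + \left(\frac{a}{n} + \frac{a}{-5}\right)\right)^{2} = 3 + \left(6 + \left(\frac{a}{n} + a \left(- \frac{1}{5}\right)\right)\right)^{2} = 3 + \left(6 - \left(\frac{a}{5} - \frac{a}{n}\right)\right)^{2} = 3 + \left(6 - \frac{a}{5} + \frac{a}{n}\right)^{2}$)
$x{\left(k \right)} = \frac{1}{1754}$ ($x{\left(k \right)} = \frac{1}{71 + 1683} = \frac{1}{1754}$)
$x{\left(440 \right)} - p{\left(-433,16 \right)} = \frac{1}{1754} - \left(3 + \frac{\left(5 \left(-433\right) + 30 \cdot 16 - \left(-433\right) 16\right)^{2}}{25 \cdot 256}\right) = \frac{1}{1754} - \left(3 + \frac{1}{25} \cdot \frac{1}{256} \left(-2165 + 480 + 6928\right)^{2}\right) = \frac{1}{1754} - \left(3 + \frac{1}{25} \cdot \frac{1}{256} \cdot 5243^{2}\right) = \frac{1}{1754} - \left(3 + \frac{1}{25} \cdot \frac{1}{256} \cdot 27489049\right) = \frac{1}{1754} - \left(3 + \frac{27489049}{6400}\right) = \frac{1}{1754} - \frac{27508249}{6400} = - \frac{24124731173}{5612800}$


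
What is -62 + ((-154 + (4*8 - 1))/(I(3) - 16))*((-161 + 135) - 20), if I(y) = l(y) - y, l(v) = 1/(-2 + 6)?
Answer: -9094/25 ≈ -363.76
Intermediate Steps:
l(v) = 1/4
I(y) = 1/4 - y
-62 + ((-154 + (4*8 - 1))/(I(3) - 16))*((-161 + 135) - 20) = -62 + ((-154 + (4*8 - 1))/((1/4 - 1*3) - 16))*((-161 + 135) - 20) = -62 + ((-154 + (32 - 1))/((1/4 - 3) - 16))*(-26 - 20) = -62 + ((-154 + 31)/(-11/4 - 16))*(-46) = -62 - 123/(-75/4)*(-46) = -62 - 123*(-4/75)*(-46) = -62 + (164/25)*(-46) = -62 - 7544/25 = -9094/25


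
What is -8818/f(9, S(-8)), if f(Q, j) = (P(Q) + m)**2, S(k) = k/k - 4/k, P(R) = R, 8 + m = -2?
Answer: -8818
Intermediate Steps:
m = -10 (m = -8 - 2 = -10)
S(k) = 1 - 4/k
f(Q, j) = (-10 + Q)**2 (f(Q, j) = (Q - 10)**2 = (-10 + Q)**2)
-8818/f(9, S(-8)) = -8818/(-10 + 9)**2 = -8818/((-1)**2) = -8818/1 = -8818*1 = -8818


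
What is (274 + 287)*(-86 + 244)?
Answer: 88638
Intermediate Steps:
(274 + 287)*(-86 + 244) = 561*158 = 88638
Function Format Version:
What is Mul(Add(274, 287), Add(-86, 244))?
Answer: 88638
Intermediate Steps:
Mul(Add(274, 287), Add(-86, 244)) = Mul(561, 158) = 88638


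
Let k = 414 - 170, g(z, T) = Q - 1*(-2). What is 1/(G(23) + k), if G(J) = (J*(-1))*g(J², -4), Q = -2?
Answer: 1/244 ≈ 0.0040984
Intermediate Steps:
g(z, T) = 0 (g(z, T) = -2 - 1*(-2) = -2 + 2 = 0)
G(J) = 0 (G(J) = (J*(-1))*0 = -J*0 = 0)
k = 244
1/(G(23) + k) = 1/(0 + 244) = 1/244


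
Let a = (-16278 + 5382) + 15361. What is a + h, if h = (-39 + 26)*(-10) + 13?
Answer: 4608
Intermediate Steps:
a = 4465 (a = -10896 + 15361 = 4465)
h = 143 (h = -13*(-10) + 13 = 130 + 13 = 143)
a + h = 4465 + 143 = 4608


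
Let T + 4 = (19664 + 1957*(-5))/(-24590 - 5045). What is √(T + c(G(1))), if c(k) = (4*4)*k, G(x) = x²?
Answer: √10246034535/29635 ≈ 3.4156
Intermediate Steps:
c(k) = 16*k
T = -128419/29635 (T = -4 + (19664 + 1957*(-5))/(-24590 - 5045) = -4 + (19664 - 9785)/(-29635) = -4 + 9879*(-1/29635) = -4 - 9879/29635 = -128419/29635 ≈ -4.3334)
√(T + c(G(1))) = √(-128419/29635 + 16*1²) = √(-128419/29635 + 16*1) = √(-128419/29635 + 16) = √(345741/29635) = √10246034535/29635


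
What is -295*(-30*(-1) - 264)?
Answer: 69030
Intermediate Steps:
-295*(-30*(-1) - 264) = -295*(30 - 264) = -295*(-234) = 69030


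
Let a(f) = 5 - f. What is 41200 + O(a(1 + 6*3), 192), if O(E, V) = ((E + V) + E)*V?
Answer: 72688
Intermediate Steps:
O(E, V) = V*(V + 2*E) (O(E, V) = (V + 2*E)*V = V*(V + 2*E))
41200 + O(a(1 + 6*3), 192) = 41200 + 192*(192 + 2*(5 - (1 + 6*3))) = 41200 + 192*(192 + 2*(5 - (1 + 18))) = 41200 + 192*(192 + 2*(5 - 1*19)) = 41200 + 192*(192 + 2*(5 - 19)) = 41200 + 192*(192 + 2*(-14)) = 41200 + 192*(192 - 28) = 41200 + 192*164 = 41200 + 31488 = 72688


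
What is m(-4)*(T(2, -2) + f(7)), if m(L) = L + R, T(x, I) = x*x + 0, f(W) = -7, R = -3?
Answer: 21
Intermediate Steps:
T(x, I) = x**2 (T(x, I) = x**2 + 0 = x**2)
m(L) = -3 + L (m(L) = L - 3 = -3 + L)
m(-4)*(T(2, -2) + f(7)) = (-3 - 4)*(2**2 - 7) = -7*(4 - 7) = -7*(-3) = 21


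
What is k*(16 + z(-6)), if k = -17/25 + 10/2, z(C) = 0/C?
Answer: 1728/25 ≈ 69.120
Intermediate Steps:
z(C) = 0
k = 108/25 (k = -17*1/25 + 10*(½) = -17/25 + 5 = 108/25 ≈ 4.3200)
k*(16 + z(-6)) = 108*(16 + 0)/25 = (108/25)*16 = 1728/25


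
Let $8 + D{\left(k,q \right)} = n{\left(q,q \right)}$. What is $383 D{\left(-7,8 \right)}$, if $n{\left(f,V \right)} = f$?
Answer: $0$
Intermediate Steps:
$D{\left(k,q \right)} = -8 + q$
$383 D{\left(-7,8 \right)} = 383 \left(-8 + 8\right) = 383 \cdot 0 = 0$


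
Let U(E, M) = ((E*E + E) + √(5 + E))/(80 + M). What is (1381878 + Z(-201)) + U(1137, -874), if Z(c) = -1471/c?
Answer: 110140265200/79797 - √1142/794 ≈ 1.3803e+6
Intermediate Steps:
U(E, M) = (E + E² + √(5 + E))/(80 + M) (U(E, M) = ((E² + E) + √(5 + E))/(80 + M) = ((E + E²) + √(5 + E))/(80 + M) = (E + E² + √(5 + E))/(80 + M))
(1381878 + Z(-201)) + U(1137, -874) = (1381878 - 1471/(-201)) + (1137 + 1137² + √(5 + 1137))/(80 - 874) = (1381878 - 1471*(-1/201)) + (1137 + 1292769 + √1142)/(-794) = (1381878 + 1471/201) - (1293906 + √1142)/794 = 277758949/201 + (-646953/397 - √1142/794) = 110140265200/79797 - √1142/794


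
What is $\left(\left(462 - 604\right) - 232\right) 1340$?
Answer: $-501160$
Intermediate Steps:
$\left(\left(462 - 604\right) - 232\right) 1340 = \left(-142 - 232\right) 1340 = \left(-374\right) 1340 = -501160$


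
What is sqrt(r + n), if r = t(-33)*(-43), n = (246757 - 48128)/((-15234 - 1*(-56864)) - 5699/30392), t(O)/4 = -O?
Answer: 2*I*sqrt(13429440964084109773)/97324097 ≈ 75.308*I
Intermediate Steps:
t(O) = -4*O (t(O) = 4*(-O) = -4*O)
n = 6036732568/1265213261 (n = 198629/((-15234 + 56864) - 5699*1/30392) = 198629/(41630 - 5699/30392) = 198629/(1265213261/30392) = 198629*(30392/1265213261) = 6036732568/1265213261 ≈ 4.7713)
r = -5676 (r = -4*(-33)*(-43) = 132*(-43) = -5676)
sqrt(r + n) = sqrt(-5676 + 6036732568/1265213261) = sqrt(-7175313736868/1265213261) = 2*I*sqrt(13429440964084109773)/97324097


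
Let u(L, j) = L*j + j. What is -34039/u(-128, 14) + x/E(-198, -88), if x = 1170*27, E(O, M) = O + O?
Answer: -592883/9779 ≈ -60.628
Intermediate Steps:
E(O, M) = 2*O
x = 31590
u(L, j) = j + L*j
-34039/u(-128, 14) + x/E(-198, -88) = -34039*1/(14*(1 - 128)) + 31590/((2*(-198))) = -34039/(14*(-127)) + 31590/(-396) = -34039/(-1778) + 31590*(-1/396) = -34039*(-1/1778) - 1755/22 = 34039/1778 - 1755/22 = -592883/9779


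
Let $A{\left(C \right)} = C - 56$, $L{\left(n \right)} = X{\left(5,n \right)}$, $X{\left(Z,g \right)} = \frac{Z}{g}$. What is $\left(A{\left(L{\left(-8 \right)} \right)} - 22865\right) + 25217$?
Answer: $\frac{18363}{8} \approx 2295.4$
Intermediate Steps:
$L{\left(n \right)} = \frac{5}{n}$
$A{\left(C \right)} = -56 + C$ ($A{\left(C \right)} = C - 56 = -56 + C$)
$\left(A{\left(L{\left(-8 \right)} \right)} - 22865\right) + 25217 = \left(\left(-56 + \frac{5}{-8}\right) - 22865\right) + 25217 = \left(\left(-56 + 5 \left(- \frac{1}{8}\right)\right) - 22865\right) + 25217 = \left(\left(-56 - \frac{5}{8}\right) - 22865\right) + 25217 = \left(- \frac{453}{8} - 22865\right) + 25217 = - \frac{183373}{8} + 25217 = \frac{18363}{8}$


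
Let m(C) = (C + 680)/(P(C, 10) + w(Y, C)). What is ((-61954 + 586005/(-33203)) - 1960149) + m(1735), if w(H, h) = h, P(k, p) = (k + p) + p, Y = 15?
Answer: -46864033358923/23175694 ≈ -2.0221e+6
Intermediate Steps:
P(k, p) = k + 2*p
m(C) = (680 + C)/(20 + 2*C) (m(C) = (C + 680)/((C + 2*10) + C) = (680 + C)/((C + 20) + C) = (680 + C)/((20 + C) + C) = (680 + C)/(20 + 2*C))
((-61954 + 586005/(-33203)) - 1960149) + m(1735) = ((-61954 + 586005/(-33203)) - 1960149) + (680 + 1735)/(2*(10 + 1735)) = ((-61954 + 586005*(-1/33203)) - 1960149) + (½)*2415/1745 = ((-61954 - 586005/33203) - 1960149) + (½)*(1/1745)*2415 = (-2057644667/33203 - 1960149) + 483/698 = -67140471914/33203 + 483/698 = -46864033358923/23175694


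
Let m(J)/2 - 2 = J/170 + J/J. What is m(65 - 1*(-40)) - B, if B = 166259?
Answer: -2826280/17 ≈ -1.6625e+5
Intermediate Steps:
m(J) = 6 + J/85 (m(J) = 4 + 2*(J/170 + J/J) = 4 + 2*(J*(1/170) + 1) = 4 + 2*(J/170 + 1) = 4 + 2*(1 + J/170) = 4 + (2 + J/85) = 6 + J/85)
m(65 - 1*(-40)) - B = (6 + (65 - 1*(-40))/85) - 1*166259 = (6 + (65 + 40)/85) - 166259 = (6 + (1/85)*105) - 166259 = (6 + 21/17) - 166259 = 123/17 - 166259 = -2826280/17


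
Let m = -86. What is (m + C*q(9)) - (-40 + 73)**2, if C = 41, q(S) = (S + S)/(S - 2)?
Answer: -7487/7 ≈ -1069.6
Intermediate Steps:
q(S) = 2*S/(-2 + S) (q(S) = (2*S)/(-2 + S) = 2*S/(-2 + S))
(m + C*q(9)) - (-40 + 73)**2 = (-86 + 41*(2*9/(-2 + 9))) - (-40 + 73)**2 = (-86 + 41*(2*9/7)) - 1*33**2 = (-86 + 41*(2*9*(1/7))) - 1*1089 = (-86 + 41*(18/7)) - 1089 = (-86 + 738/7) - 1089 = 136/7 - 1089 = -7487/7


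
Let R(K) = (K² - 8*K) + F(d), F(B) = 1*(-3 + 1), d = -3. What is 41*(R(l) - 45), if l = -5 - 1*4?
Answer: 4346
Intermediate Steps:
l = -9 (l = -5 - 4 = -9)
F(B) = -2 (F(B) = 1*(-2) = -2)
R(K) = -2 + K² - 8*K (R(K) = (K² - 8*K) - 2 = -2 + K² - 8*K)
41*(R(l) - 45) = 41*((-2 + (-9)² - 8*(-9)) - 45) = 41*((-2 + 81 + 72) - 45) = 41*(151 - 45) = 41*106 = 4346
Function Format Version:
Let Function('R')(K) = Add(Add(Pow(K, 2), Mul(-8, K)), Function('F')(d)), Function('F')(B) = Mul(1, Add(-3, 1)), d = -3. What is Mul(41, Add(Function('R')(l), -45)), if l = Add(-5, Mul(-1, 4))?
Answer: 4346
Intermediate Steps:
l = -9 (l = Add(-5, -4) = -9)
Function('F')(B) = -2 (Function('F')(B) = Mul(1, -2) = -2)
Function('R')(K) = Add(-2, Pow(K, 2), Mul(-8, K)) (Function('R')(K) = Add(Add(Pow(K, 2), Mul(-8, K)), -2) = Add(-2, Pow(K, 2), Mul(-8, K)))
Mul(41, Add(Function('R')(l), -45)) = Mul(41, Add(Add(-2, Pow(-9, 2), Mul(-8, -9)), -45)) = Mul(41, Add(Add(-2, 81, 72), -45)) = Mul(41, Add(151, -45)) = Mul(41, 106) = 4346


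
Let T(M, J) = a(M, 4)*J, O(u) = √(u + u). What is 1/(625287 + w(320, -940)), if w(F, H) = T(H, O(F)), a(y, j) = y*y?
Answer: -625287/499288350567631 + 7068800*√10/499288350567631 ≈ 4.3518e-8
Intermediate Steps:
O(u) = √2*√u (O(u) = √(2*u) = √2*√u)
a(y, j) = y²
T(M, J) = J*M² (T(M, J) = M²*J = J*M²)
w(F, H) = √2*√F*H² (w(F, H) = (√2*√F)*H² = √2*√F*H²)
1/(625287 + w(320, -940)) = 1/(625287 + √2*√320*(-940)²) = 1/(625287 + √2*(8*√5)*883600) = 1/(625287 + 7068800*√10)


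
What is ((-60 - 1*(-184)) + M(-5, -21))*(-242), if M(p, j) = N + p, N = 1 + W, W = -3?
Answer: -28314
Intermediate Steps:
N = -2 (N = 1 - 3 = -2)
M(p, j) = -2 + p
((-60 - 1*(-184)) + M(-5, -21))*(-242) = ((-60 - 1*(-184)) + (-2 - 5))*(-242) = ((-60 + 184) - 7)*(-242) = (124 - 7)*(-242) = 117*(-242) = -28314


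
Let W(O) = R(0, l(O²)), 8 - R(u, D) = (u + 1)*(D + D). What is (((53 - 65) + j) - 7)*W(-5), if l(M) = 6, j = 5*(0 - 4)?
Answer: 156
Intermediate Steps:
j = -20 (j = 5*(-4) = -20)
R(u, D) = 8 - 2*D*(1 + u) (R(u, D) = 8 - (u + 1)*(D + D) = 8 - (1 + u)*2*D = 8 - 2*D*(1 + u))
W(O) = -4 (W(O) = 8 - 2*6 - 2*6*0 = 8 - 12 + 0 = -4)
(((53 - 65) + j) - 7)*W(-5) = (((53 - 65) - 20) - 7)*(-4) = ((-12 - 20) - 7)*(-4) = (-32 - 7)*(-4) = -39*(-4) = 156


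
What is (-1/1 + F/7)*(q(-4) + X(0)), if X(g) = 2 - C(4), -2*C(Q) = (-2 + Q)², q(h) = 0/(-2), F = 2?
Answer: -20/7 ≈ -2.8571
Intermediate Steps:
q(h) = 0 (q(h) = 0*(-½) = 0)
C(Q) = -(-2 + Q)²/2
X(g) = 4 (X(g) = 2 - (-1)*(-2 + 4)²/2 = 2 - (-1)*2²/2 = 2 - (-1)*4/2 = 2 - 1*(-2) = 2 + 2 = 4)
(-1/1 + F/7)*(q(-4) + X(0)) = (-1/1 + 2/7)*(0 + 4) = (-1*1 + 2*(⅐))*4 = (-1 + 2/7)*4 = -5/7*4 = -20/7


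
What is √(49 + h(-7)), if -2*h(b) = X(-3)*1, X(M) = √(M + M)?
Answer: √(196 - 2*I*√6)/2 ≈ 7.0005 - 0.087475*I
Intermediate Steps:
X(M) = √2*√M (X(M) = √(2*M) = √2*√M)
h(b) = -I*√6/2 (h(b) = -√2*√(-3)/2 = -√2*(I*√3)/2 = -I*√6/2)
√(49 + h(-7)) = √(49 - I*√6/2)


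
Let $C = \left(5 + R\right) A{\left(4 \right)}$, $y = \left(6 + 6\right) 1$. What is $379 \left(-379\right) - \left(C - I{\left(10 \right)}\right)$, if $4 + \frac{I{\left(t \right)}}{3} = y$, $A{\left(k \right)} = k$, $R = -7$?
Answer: $-143609$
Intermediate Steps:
$y = 12$ ($y = 12 \cdot 1 = 12$)
$I{\left(t \right)} = 24$ ($I{\left(t \right)} = -12 + 3 \cdot 12 = -12 + 36 = 24$)
$C = -8$ ($C = \left(5 - 7\right) 4 = \left(-2\right) 4 = -8$)
$379 \left(-379\right) - \left(C - I{\left(10 \right)}\right) = 379 \left(-379\right) + \left(24 - -8\right) = -143641 + \left(24 + 8\right) = -143641 + 32 = -143609$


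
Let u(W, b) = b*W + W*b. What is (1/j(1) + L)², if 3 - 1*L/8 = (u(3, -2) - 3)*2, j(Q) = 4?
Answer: 1117249/16 ≈ 69828.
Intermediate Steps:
u(W, b) = 2*W*b (u(W, b) = W*b + W*b = 2*W*b)
L = 264 (L = 24 - 8*(2*3*(-2) - 3)*2 = 24 - 8*(-12 - 3)*2 = 24 - (-120)*2 = 24 - 8*(-30) = 24 + 240 = 264)
(1/j(1) + L)² = (1/4 + 264)² = (¼ + 264)² = (1057/4)² = 1117249/16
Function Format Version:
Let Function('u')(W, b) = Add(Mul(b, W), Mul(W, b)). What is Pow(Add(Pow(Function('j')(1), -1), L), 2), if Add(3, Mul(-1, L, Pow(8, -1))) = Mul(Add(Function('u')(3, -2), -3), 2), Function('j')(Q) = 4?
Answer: Rational(1117249, 16) ≈ 69828.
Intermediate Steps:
Function('u')(W, b) = Mul(2, W, b) (Function('u')(W, b) = Add(Mul(W, b), Mul(W, b)) = Mul(2, W, b))
L = 264 (L = Add(24, Mul(-8, Mul(Add(Mul(2, 3, -2), -3), 2))) = Add(24, Mul(-8, Mul(Add(-12, -3), 2))) = Add(24, Mul(-8, Mul(-15, 2))) = Add(24, Mul(-8, -30)) = Add(24, 240) = 264)
Pow(Add(Pow(Function('j')(1), -1), L), 2) = Pow(Add(Pow(4, -1), 264), 2) = Pow(Add(Rational(1, 4), 264), 2) = Pow(Rational(1057, 4), 2) = Rational(1117249, 16)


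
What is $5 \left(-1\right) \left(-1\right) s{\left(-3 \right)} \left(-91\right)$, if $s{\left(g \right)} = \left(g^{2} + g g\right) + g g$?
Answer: $-12285$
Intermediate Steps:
$s{\left(g \right)} = 3 g^{2}$ ($s{\left(g \right)} = \left(g^{2} + g^{2}\right) + g^{2} = 2 g^{2} + g^{2} = 3 g^{2}$)
$5 \left(-1\right) \left(-1\right) s{\left(-3 \right)} \left(-91\right) = 5 \left(-1\right) \left(-1\right) 3 \left(-3\right)^{2} \left(-91\right) = \left(-5\right) \left(-1\right) 3 \cdot 9 \left(-91\right) = 5 \cdot 27 \left(-91\right) = 135 \left(-91\right) = -12285$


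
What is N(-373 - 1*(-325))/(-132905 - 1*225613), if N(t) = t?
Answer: 8/59753 ≈ 0.00013388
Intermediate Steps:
N(-373 - 1*(-325))/(-132905 - 1*225613) = (-373 - 1*(-325))/(-132905 - 1*225613) = (-373 + 325)/(-132905 - 225613) = -48/(-358518) = -48*(-1/358518) = 8/59753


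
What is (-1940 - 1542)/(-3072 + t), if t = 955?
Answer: 3482/2117 ≈ 1.6448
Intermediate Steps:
(-1940 - 1542)/(-3072 + t) = (-1940 - 1542)/(-3072 + 955) = -3482/(-2117) = -3482*(-1/2117) = 3482/2117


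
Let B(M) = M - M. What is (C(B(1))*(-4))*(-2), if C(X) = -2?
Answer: -16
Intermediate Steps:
B(M) = 0
(C(B(1))*(-4))*(-2) = -2*(-4)*(-2) = 8*(-2) = -16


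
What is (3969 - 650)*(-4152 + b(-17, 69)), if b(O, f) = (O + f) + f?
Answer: -13378889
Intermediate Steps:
b(O, f) = O + 2*f
(3969 - 650)*(-4152 + b(-17, 69)) = (3969 - 650)*(-4152 + (-17 + 2*69)) = 3319*(-4152 + (-17 + 138)) = 3319*(-4152 + 121) = 3319*(-4031) = -13378889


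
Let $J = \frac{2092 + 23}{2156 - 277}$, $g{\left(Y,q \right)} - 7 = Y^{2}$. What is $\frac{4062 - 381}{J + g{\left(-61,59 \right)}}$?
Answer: $\frac{6916599}{7007027} \approx 0.98709$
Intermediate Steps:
$g{\left(Y,q \right)} = 7 + Y^{2}$
$J = \frac{2115}{1879} \approx 1.1256$
$\frac{4062 - 381}{J + g{\left(-61,59 \right)}} = \frac{4062 - 381}{\frac{2115}{1879} + \left(7 + \left(-61\right)^{2}\right)} = \frac{3681}{\frac{2115}{1879} + \left(7 + 3721\right)} = \frac{3681}{\frac{2115}{1879} + 3728} = \frac{3681}{\frac{7007027}{1879}} = 3681 \cdot \frac{1879}{7007027} = \frac{6916599}{7007027}$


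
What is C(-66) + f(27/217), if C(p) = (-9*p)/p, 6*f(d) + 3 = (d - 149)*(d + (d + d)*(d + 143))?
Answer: -18317717029/20436626 ≈ -896.32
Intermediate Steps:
f(d) = -½ + (-149 + d)*(d + 2*d*(143 + d))/6 (f(d) = -½ + ((d - 149)*(d + (d + d)*(d + 143)))/6 = -½ + ((-149 + d)*(d + (2*d)*(143 + d)))/6 = -½ + ((-149 + d)*(d + 2*d*(143 + d)))/6 = -½ + (-149 + d)*(d + 2*d*(143 + d))/6)
C(p) = -9
C(-66) + f(27/217) = -9 + (-½ - 384867/(2*217) - 11*(27/217)²/6 + (27/217)³/3) = -9 + (-½ - 384867/(2*217) - 11*(27*(1/217))²/6 + (27*(1/217))³/3) = -9 + (-½ - 42763/6*27/217 - 11*(27/217)²/6 + (27/217)³/3) = -9 + (-½ - 54981/62 - 11/6*729/47089 + (⅓)*(19683/10218313)) = -9 + (-½ - 54981/62 - 2673/94178 + 6561/10218313) = -9 - 18133787395/20436626 = -18317717029/20436626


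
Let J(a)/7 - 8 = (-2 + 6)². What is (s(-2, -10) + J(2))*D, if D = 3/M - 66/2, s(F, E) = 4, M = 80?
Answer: -113391/20 ≈ -5669.5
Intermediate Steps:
J(a) = 168 (J(a) = 56 + 7*(-2 + 6)² = 56 + 7*4² = 56 + 7*16 = 56 + 112 = 168)
D = -2637/80 (D = 3/80 - 66/2 = 3*(1/80) - 66*½ = 3/80 - 33 = -2637/80 ≈ -32.963)
(s(-2, -10) + J(2))*D = (4 + 168)*(-2637/80) = 172*(-2637/80) = -113391/20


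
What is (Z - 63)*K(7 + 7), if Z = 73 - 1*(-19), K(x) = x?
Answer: 406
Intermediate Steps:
Z = 92 (Z = 73 + 19 = 92)
(Z - 63)*K(7 + 7) = (92 - 63)*(7 + 7) = 29*14 = 406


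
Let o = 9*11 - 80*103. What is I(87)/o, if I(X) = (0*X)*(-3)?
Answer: 0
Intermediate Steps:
I(X) = 0 (I(X) = 0*(-3) = 0)
o = -8141 (o = 99 - 8240 = -8141)
I(87)/o = 0/(-8141) = 0*(-1/8141) = 0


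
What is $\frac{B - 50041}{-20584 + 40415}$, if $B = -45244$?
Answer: $- \frac{95285}{19831} \approx -4.8048$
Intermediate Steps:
$\frac{B - 50041}{-20584 + 40415} = \frac{-45244 - 50041}{-20584 + 40415} = - \frac{95285}{19831}$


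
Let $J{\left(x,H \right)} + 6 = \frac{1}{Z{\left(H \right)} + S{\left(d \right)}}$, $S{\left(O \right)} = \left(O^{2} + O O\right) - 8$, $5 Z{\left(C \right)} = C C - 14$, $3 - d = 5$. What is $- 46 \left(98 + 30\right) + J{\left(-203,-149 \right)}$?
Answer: $- \frac{130770173}{22187} \approx -5894.0$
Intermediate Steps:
$d = -2$ ($d = 3 - 5 = -2$)
$Z{\left(C \right)} = - \frac{14}{5} + \frac{C^{2}}{5}$ ($Z{\left(C \right)} = \frac{C C - 14}{5} = \frac{C^{2} - 14}{5} = \frac{-14 + C^{2}}{5} = - \frac{14}{5} + \frac{C^{2}}{5}$)
$S{\left(O \right)} = -8 + 2 O^{2}$ ($S{\left(O \right)} = \left(O^{2} + O^{2}\right) - 8 = 2 O^{2} - 8 = -8 + 2 O^{2}$)
$J{\left(x,H \right)} = -6 + \frac{1}{- \frac{14}{5} + \frac{H^{2}}{5}}$ ($J{\left(x,H \right)} = -6 + \frac{1}{\left(- \frac{14}{5} + \frac{H^{2}}{5}\right) - \left(8 - 2 \left(-2\right)^{2}\right)} = -6 + \frac{1}{\left(- \frac{14}{5} + \frac{H^{2}}{5}\right) + \left(-8 + 2 \cdot 4\right)} = -6 + \frac{1}{\left(- \frac{14}{5} + \frac{H^{2}}{5}\right) + \left(-8 + 8\right)} = -6 + \frac{1}{\left(- \frac{14}{5} + \frac{H^{2}}{5}\right) + 0} = -6 + \frac{1}{- \frac{14}{5} + \frac{H^{2}}{5}}$)
$- 46 \left(98 + 30\right) + J{\left(-203,-149 \right)} = - 46 \left(98 + 30\right) + \frac{89 - 6 \left(-149\right)^{2}}{-14 + \left(-149\right)^{2}} = \left(-46\right) 128 + \frac{89 - 133206}{-14 + 22201} = -5888 + \frac{89 - 133206}{22187} = -5888 + \frac{1}{22187} \left(-133117\right) = -5888 - \frac{133117}{22187} = - \frac{130770173}{22187}$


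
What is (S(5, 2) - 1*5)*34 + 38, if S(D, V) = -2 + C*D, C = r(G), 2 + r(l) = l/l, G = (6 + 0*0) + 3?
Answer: -370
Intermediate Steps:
G = 9 (G = (6 + 0) + 3 = 6 + 3 = 9)
r(l) = -1 (r(l) = -2 + l/l = -2 + 1 = -1)
C = -1
S(D, V) = -2 - D
(S(5, 2) - 1*5)*34 + 38 = ((-2 - 1*5) - 1*5)*34 + 38 = ((-2 - 5) - 5)*34 + 38 = (-7 - 5)*34 + 38 = -12*34 + 38 = -408 + 38 = -370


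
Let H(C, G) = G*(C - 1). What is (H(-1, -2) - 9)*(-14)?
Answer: 70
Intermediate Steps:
H(C, G) = G*(-1 + C)
(H(-1, -2) - 9)*(-14) = (-2*(-1 - 1) - 9)*(-14) = (-2*(-2) - 9)*(-14) = (4 - 9)*(-14) = -5*(-14) = 70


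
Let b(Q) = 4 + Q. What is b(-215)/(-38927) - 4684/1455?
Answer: -182027063/56638785 ≈ -3.2138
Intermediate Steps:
b(-215)/(-38927) - 4684/1455 = (4 - 215)/(-38927) - 4684/1455 = -211*(-1/38927) - 4684*1/1455 = 211/38927 - 4684/1455 = -182027063/56638785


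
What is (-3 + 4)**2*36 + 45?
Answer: 81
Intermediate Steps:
(-3 + 4)**2*36 + 45 = 1**2*36 + 45 = 1*36 + 45 = 36 + 45 = 81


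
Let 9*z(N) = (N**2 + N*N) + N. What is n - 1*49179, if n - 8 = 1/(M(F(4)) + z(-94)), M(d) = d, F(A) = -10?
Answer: -859902439/17488 ≈ -49171.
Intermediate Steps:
z(N) = N/9 + 2*N**2/9 (z(N) = ((N**2 + N*N) + N)/9 = ((N**2 + N**2) + N)/9 = (2*N**2 + N)/9 = (N + 2*N**2)/9 = N/9 + 2*N**2/9)
n = 139913/17488 (n = 8 + 1/(-10 + (1/9)*(-94)*(1 + 2*(-94))) = 8 + 1/(-10 + (1/9)*(-94)*(1 - 188)) = 8 + 1/(-10 + (1/9)*(-94)*(-187)) = 8 + 1/(-10 + 17578/9) = 8 + 1/(17488/9) = 8 + 9/17488 = 139913/17488 ≈ 8.0005)
n - 1*49179 = 139913/17488 - 1*49179 = 139913/17488 - 49179 = -859902439/17488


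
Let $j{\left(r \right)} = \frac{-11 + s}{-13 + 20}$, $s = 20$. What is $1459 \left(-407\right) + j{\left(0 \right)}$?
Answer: $- \frac{4156682}{7} \approx -5.9381 \cdot 10^{5}$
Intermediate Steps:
$j{\left(r \right)} = \frac{9}{7}$ ($j{\left(r \right)} = \frac{-11 + 20}{-13 + 20} = \frac{9}{7}$)
$1459 \left(-407\right) + j{\left(0 \right)} = 1459 \left(-407\right) + \frac{9}{7} = -593813 + \frac{9}{7} = - \frac{4156682}{7}$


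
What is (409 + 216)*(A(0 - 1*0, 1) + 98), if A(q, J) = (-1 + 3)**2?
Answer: 63750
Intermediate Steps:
A(q, J) = 4 (A(q, J) = 2**2 = 4)
(409 + 216)*(A(0 - 1*0, 1) + 98) = (409 + 216)*(4 + 98) = 625*102 = 63750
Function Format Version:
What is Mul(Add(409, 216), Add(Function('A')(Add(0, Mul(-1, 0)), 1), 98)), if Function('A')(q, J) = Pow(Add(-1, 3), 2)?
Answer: 63750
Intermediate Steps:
Function('A')(q, J) = 4 (Function('A')(q, J) = Pow(2, 2) = 4)
Mul(Add(409, 216), Add(Function('A')(Add(0, Mul(-1, 0)), 1), 98)) = Mul(Add(409, 216), Add(4, 98)) = Mul(625, 102) = 63750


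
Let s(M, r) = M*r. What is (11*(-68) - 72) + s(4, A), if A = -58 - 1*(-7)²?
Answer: -1248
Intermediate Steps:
A = -107 (A = -58 - 1*49 = -58 - 49 = -107)
(11*(-68) - 72) + s(4, A) = (11*(-68) - 72) + 4*(-107) = (-748 - 72) - 428 = -820 - 428 = -1248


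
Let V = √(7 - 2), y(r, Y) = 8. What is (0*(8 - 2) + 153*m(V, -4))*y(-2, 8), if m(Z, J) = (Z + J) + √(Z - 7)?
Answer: -4896 + 1224*√5 + 1224*√(-7 + √5) ≈ -2159.1 + 2671.6*I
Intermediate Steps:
V = √5 ≈ 2.2361
m(Z, J) = J + Z + √(-7 + Z) (m(Z, J) = (J + Z) + √(-7 + Z) = J + Z + √(-7 + Z))
(0*(8 - 2) + 153*m(V, -4))*y(-2, 8) = (0*(8 - 2) + 153*(-4 + √5 + √(-7 + √5)))*8 = (0*6 + (-612 + 153*√5 + 153*√(-7 + √5)))*8 = (0 + (-612 + 153*√5 + 153*√(-7 + √5)))*8 = (-612 + 153*√5 + 153*√(-7 + √5))*8 = -4896 + 1224*√5 + 1224*√(-7 + √5)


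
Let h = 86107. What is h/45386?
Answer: 86107/45386 ≈ 1.8972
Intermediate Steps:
h/45386 = 86107/45386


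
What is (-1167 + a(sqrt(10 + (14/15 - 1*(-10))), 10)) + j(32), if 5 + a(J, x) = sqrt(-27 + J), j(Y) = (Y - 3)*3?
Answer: -1085 + I*sqrt(6075 - 15*sqrt(4710))/15 ≈ -1085.0 + 4.7355*I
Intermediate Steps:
j(Y) = -9 + 3*Y (j(Y) = (-3 + Y)*3 = -9 + 3*Y)
a(J, x) = -5 + sqrt(-27 + J)
(-1167 + a(sqrt(10 + (14/15 - 1*(-10))), 10)) + j(32) = (-1167 + (-5 + sqrt(-27 + sqrt(10 + (14/15 - 1*(-10)))))) + (-9 + 3*32) = (-1167 + (-5 + sqrt(-27 + sqrt(10 + (14*(1/15) + 10))))) + (-9 + 96) = (-1167 + (-5 + sqrt(-27 + sqrt(10 + (14/15 + 10))))) + 87 = (-1167 + (-5 + sqrt(-27 + sqrt(10 + 164/15)))) + 87 = (-1167 + (-5 + sqrt(-27 + sqrt(314/15)))) + 87 = (-1167 + (-5 + sqrt(-27 + sqrt(4710)/15))) + 87 = (-1172 + sqrt(-27 + sqrt(4710)/15)) + 87 = -1085 + sqrt(-27 + sqrt(4710)/15)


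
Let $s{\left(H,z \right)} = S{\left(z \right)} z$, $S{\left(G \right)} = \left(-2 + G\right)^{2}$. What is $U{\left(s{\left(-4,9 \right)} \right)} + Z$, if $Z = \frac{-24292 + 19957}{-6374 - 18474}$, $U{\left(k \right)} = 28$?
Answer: $\frac{700079}{24848} \approx 28.174$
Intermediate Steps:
$s{\left(H,z \right)} = z \left(-2 + z\right)^{2}$ ($s{\left(H,z \right)} = \left(-2 + z\right)^{2} z = z \left(-2 + z\right)^{2}$)
$Z = \frac{4335}{24848}$ ($Z = - \frac{4335}{-6374 - 18474} = - \frac{4335}{-24848} = \left(-4335\right) \left(- \frac{1}{24848}\right) = \frac{4335}{24848} \approx 0.17446$)
$U{\left(s{\left(-4,9 \right)} \right)} + Z = 28 + \frac{4335}{24848} = \frac{700079}{24848}$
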